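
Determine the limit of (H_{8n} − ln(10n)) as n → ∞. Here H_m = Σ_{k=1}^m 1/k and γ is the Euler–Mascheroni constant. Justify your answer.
lim = ln(4/5) + γ

By Euler-Maclaurin, H_m = ln m + γ + O(1/m). So
  H_{8n} − ln(10n) = ln(8n) + γ − ln(10n) + O(1/n)
                       = ln(8/10) + γ + O(1/n).
Hence the limit is ln(8/10) + γ (= ln(4/5)).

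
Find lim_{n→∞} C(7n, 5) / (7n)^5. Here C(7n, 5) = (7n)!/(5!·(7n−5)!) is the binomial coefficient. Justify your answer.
lim = 1/5! = 1/120

With N = 7n → ∞: C(N, 5) / N^5 = [N(N−1)…(N−4)] / (5! · N^5) = (1/5!) · 1 · (1 − 1/(7n)) · (1 − 2/(7n)) · (1 − 3/(7n)) · (1 − 4/(7n)). Each factor → 1 as N → ∞, so the limit is 1/5! = 1/120.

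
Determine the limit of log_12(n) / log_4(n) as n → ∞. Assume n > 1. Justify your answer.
lim = ln(4) / ln(12) = log_12(4)

Change of base: log_12(n) = ln n / ln 12 and log_4(n) = ln n / ln 4. The ratio is (ln n / ln 12) · (ln 4 / ln n) = ln 4 / ln 12, a constant independent of n. So the limit is ln 4 / ln 12 = log_12(4).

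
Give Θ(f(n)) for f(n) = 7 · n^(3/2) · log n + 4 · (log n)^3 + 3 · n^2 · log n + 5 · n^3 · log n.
f(n) ∈ Θ(n^3 · log n)

Compare the terms by growth order. For large n, n^a · (log n)^b dominates n^a' · (log n)^b' iff a > a', or (a = a' and b > b'). Ranking the 4 terms shows the dominant one is 5 · n^3 · log n. Hence f(n) ∈ Θ(n^3 · log n).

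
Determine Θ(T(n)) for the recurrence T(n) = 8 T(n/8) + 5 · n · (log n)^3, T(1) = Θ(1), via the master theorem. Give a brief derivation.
T(n) = Θ(n · (log n)^4)

Here log_8 8 = 1 and f(n) = 5 · n · (log n)^3 = Θ(n^(log_8 8) · (log n)^3). This is the extended Case 2 of the master theorem (f matches the critical exponent up to log factors), giving T(n) = Θ(n^(log_8 8) · (log n)^(3+1)) = Θ(n · (log n)^4).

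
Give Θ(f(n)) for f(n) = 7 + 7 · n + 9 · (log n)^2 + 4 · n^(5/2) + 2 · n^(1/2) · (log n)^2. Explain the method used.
f(n) ∈ Θ(n^(5/2))

Compare the terms by growth order. For large n, n^a · (log n)^b dominates n^a' · (log n)^b' iff a > a', or (a = a' and b > b'). Ranking the 5 terms shows the dominant one is 4 · n^(5/2). Hence f(n) ∈ Θ(n^(5/2)).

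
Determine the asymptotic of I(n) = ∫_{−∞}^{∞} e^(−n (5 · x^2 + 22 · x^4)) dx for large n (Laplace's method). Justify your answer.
I(n) ~ sqrt(π/(5n))

φ(x) = 5 · x^2 + 22 · x^4 has its unique global minimum at x* = 0 (since φ'(x) = 10x + 88x^3 = 0 only at x = 0 for real x with both coefficients positive, and φ → ∞ as |x| → ∞). At x* = 0, φ(0) = 0 and φ''(0) = 10. Laplace's method then gives
  I(n) ~ sqrt(2π / (n · φ''(0))) · e^(−n φ(0)) = sqrt(2π / (10n)) = sqrt(π/(5n)).
The 22 · x^4 term contributes only at subleading order (an O(1/n) relative correction).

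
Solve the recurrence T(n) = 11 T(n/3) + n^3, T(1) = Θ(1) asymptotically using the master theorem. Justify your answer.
T(n) = Θ(n^3)

log_3 11 ≈ 2.183. f(n) = n^3 dominates n^(log_3 11) since 3 > 2.183, and the regularity condition a·f(n/b) = 11·(n/3)^3 = (11/27)·n^3 ≤ c·f(n) holds with c = 11/27 ≈ 0.407 < 1. So this is Case 3: T(n) = Θ(f(n)) = Θ(n^3).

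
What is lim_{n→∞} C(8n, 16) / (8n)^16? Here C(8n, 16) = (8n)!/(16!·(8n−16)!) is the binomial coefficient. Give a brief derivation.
lim = 1/16! = 1/20922789888000

With N = 8n → ∞: C(N, 16) / N^16 = [N(N−1)…(N−15)] / (16! · N^16) = (1/16!) · 1 · (1 − 1/(8n)) · … · (1 − 15/(8n)). Each factor → 1 as N → ∞, so the limit is 1/16! = 1/20922789888000.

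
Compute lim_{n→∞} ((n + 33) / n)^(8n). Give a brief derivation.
lim = e^264

Rewrite as (1 + 33/n)^(8n). By the standard limit (1 + x/n)^n → e^x, we have (1 + 33/n)^n → e^33, and raising to the 8th power gives e^264.
More precisely, ln[(1 + 33/n)^(8n)] = 8n · ln(1 + 33/n) = 8n · (33/n + O(1/n^2)) = 264 + O(1/n) → 264.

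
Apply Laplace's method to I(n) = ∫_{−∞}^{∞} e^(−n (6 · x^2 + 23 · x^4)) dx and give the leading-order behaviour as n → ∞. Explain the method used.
I(n) ~ sqrt(π/(6n))

φ(x) = 6 · x^2 + 23 · x^4 has its unique global minimum at x* = 0 (since φ'(x) = 12x + 92x^3 = 0 only at x = 0 for real x with both coefficients positive, and φ → ∞ as |x| → ∞). At x* = 0, φ(0) = 0 and φ''(0) = 12. Laplace's method then gives
  I(n) ~ sqrt(2π / (n · φ''(0))) · e^(−n φ(0)) = sqrt(2π / (12n)) = sqrt(π/(6n)).
The 23 · x^4 term contributes only at subleading order (an O(1/n) relative correction).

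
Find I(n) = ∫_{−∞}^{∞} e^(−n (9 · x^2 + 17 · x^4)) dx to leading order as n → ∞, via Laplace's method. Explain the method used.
I(n) ~ sqrt(π/(9n))

φ(x) = 9 · x^2 + 17 · x^4 has its unique global minimum at x* = 0 (since φ'(x) = 18x + 68x^3 = 0 only at x = 0 for real x with both coefficients positive, and φ → ∞ as |x| → ∞). At x* = 0, φ(0) = 0 and φ''(0) = 18. Laplace's method then gives
  I(n) ~ sqrt(2π / (n · φ''(0))) · e^(−n φ(0)) = sqrt(2π / (18n)) = sqrt(π/(9n)).
The 17 · x^4 term contributes only at subleading order (an O(1/n) relative correction).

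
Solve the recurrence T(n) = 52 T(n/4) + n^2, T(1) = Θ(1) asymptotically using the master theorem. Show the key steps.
T(n) = Θ(n^(log_4 52))

Master theorem: compare f(n) = n^2 to n^(log_4 52) where log_4 52 ≈ 2.850. Since 2 < log_4 52, we have f(n) = O(n^(log_4 52 − ε)) for some ε > 0 — Case 1. Hence T(n) = Θ(n^(log_4 52)).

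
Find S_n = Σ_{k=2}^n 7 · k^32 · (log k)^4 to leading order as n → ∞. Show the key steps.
S_n ~ 7 · n^33 · (log n)^4 / 33

By integral comparison, S_n = ∫_1^n 7 · x^32 · (log x)^4 dx + O(n^32 · (log n)^4). For the integral, the leading term of ∫_1^n x^32 (log x)^4 dx is n^33/33 · (log n)^4 (by repeated integration by parts; each step lowers the log-exponent and produces a relatively O(1/log n) correction). Hence S_n ~ 7 · n^33 · (log n)^4 / 33.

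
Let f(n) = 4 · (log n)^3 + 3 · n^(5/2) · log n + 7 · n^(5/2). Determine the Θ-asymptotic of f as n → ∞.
f(n) ∈ Θ(n^(5/2) · log n)

Compare the terms by growth order. For large n, n^a · (log n)^b dominates n^a' · (log n)^b' iff a > a', or (a = a' and b > b'). Ranking the 3 terms shows the dominant one is 3 · n^(5/2) · log n. Hence f(n) ∈ Θ(n^(5/2) · log n).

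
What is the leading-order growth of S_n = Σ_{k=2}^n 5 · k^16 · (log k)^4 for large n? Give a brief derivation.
S_n ~ 5 · n^17 · (log n)^4 / 17

By integral comparison, S_n = ∫_1^n 5 · x^16 · (log x)^4 dx + O(n^16 · (log n)^4). For the integral, the leading term of ∫_1^n x^16 (log x)^4 dx is n^17/17 · (log n)^4 (by repeated integration by parts; each step lowers the log-exponent and produces a relatively O(1/log n) correction). Hence S_n ~ 5 · n^17 · (log n)^4 / 17.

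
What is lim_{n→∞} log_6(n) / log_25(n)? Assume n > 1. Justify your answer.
lim = ln(25) / ln(6) = log_6(25)

Change of base: log_6(n) = ln n / ln 6 and log_25(n) = ln n / ln 25. The ratio is (ln n / ln 6) · (ln 25 / ln n) = ln 25 / ln 6, a constant independent of n. So the limit is ln 25 / ln 6 = log_6(25).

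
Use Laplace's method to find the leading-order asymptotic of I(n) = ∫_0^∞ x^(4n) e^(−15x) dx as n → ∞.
I(n) ~ (sqrt(2π·4n) / 15) · (4n/(15e))^(4n)

Write the integrand as exp(4n ln x − 15x) and set f(x) = 4n ln x − 15x. Then f'(x) = 4n/x − 15 = 0 at x* = 4n/15, and f''(x*) = −4n/x*^2 = −15^2/(4n). Laplace's method (interior maximum) gives
  I(n) ~ e^(f(x*)) · sqrt(2π / |f''(x*)|)
        = exp(4n ln(4n/15) − 4n) · sqrt(2π · 4n / 15^2)
        = (4n/15)^(4n) e^(−4n) · sqrt(2π·4n) / 15
        = (sqrt(2π·4n) / 15) · (4n/(15e))^(4n).
This matches Γ(4n+1)/15^(4n+1) with Stirling applied to Γ.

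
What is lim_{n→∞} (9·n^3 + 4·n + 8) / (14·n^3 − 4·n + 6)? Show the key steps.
lim = 9/14

For large n the leading n^3 terms dominate both numerator and denominator. Dividing top and bottom by n^3, every other term tends to 0, leaving 9/14.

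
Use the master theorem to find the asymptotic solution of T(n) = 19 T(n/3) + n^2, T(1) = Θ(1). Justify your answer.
T(n) = Θ(n^(log_3 19))

Master theorem: compare f(n) = n^2 to n^(log_3 19) where log_3 19 ≈ 2.680. Since 2 < log_3 19, we have f(n) = O(n^(log_3 19 − ε)) for some ε > 0 — Case 1. Hence T(n) = Θ(n^(log_3 19)).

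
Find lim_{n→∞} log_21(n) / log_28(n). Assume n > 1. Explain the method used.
lim = ln(28) / ln(21) = log_21(28)

Change of base: log_21(n) = ln n / ln 21 and log_28(n) = ln n / ln 28. The ratio is (ln n / ln 21) · (ln 28 / ln n) = ln 28 / ln 21, a constant independent of n. So the limit is ln 28 / ln 21 = log_21(28).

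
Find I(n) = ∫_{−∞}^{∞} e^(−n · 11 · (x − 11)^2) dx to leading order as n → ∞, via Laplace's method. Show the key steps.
I(n) = sqrt(π/(11n))

Here φ(x) = 11 · (x − 11)^2 has its unique minimum at x* = 11 with φ(x*) = 0 and φ''(x*) = 22. Laplace's method gives
  I(n) ~ e^(−n φ(x*)) · sqrt(2π / (n · φ''(x*))) = sqrt(2π / (22n)) = sqrt(π/(11n)).
This is exact: substituting u = (x − 11)·sqrt(11n) gives I(n) = (1/sqrt(11n)) ∫_{−∞}^{∞} e^(−u^2) du = sqrt(π/(11n)).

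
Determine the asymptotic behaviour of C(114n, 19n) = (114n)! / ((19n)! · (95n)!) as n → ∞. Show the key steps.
C(114n, 19n) ~ (46656/3125)^(19n) · sqrt(3/(5π·19n))

Write N = 19n. Apply Stirling to each factorial:
  (6N)! ~ sqrt(2π·6N) · (6N/e)^(6N),
  N! ~ sqrt(2π N) · (N/e)^N,
  (5N)! ~ sqrt(2π·5N) · (5N/e)^(5N).
The exponential factors combine to (6N)^(6N) / (N^N · (5N)^(5N)) = 6^(6N)/5^(5N) = (6^6/5^5)^N = (46656/3125)^N.
The square-root prefactors combine to sqrt(2π·6N) / (sqrt(2π N)·sqrt(2π·5N)) = sqrt(6 / (2π·5·N)) = sqrt(3/(5π·19n)).
Substituting N = 19n: C(114n, 19n) ~ (46656/3125)^(19n) · sqrt(3/(5π·19n)).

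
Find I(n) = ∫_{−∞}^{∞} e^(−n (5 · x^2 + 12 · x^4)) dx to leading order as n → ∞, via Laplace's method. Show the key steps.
I(n) ~ sqrt(π/(5n))

φ(x) = 5 · x^2 + 12 · x^4 has its unique global minimum at x* = 0 (since φ'(x) = 10x + 48x^3 = 0 only at x = 0 for real x with both coefficients positive, and φ → ∞ as |x| → ∞). At x* = 0, φ(0) = 0 and φ''(0) = 10. Laplace's method then gives
  I(n) ~ sqrt(2π / (n · φ''(0))) · e^(−n φ(0)) = sqrt(2π / (10n)) = sqrt(π/(5n)).
The 12 · x^4 term contributes only at subleading order (an O(1/n) relative correction).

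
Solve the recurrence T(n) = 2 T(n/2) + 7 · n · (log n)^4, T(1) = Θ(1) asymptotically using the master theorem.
T(n) = Θ(n · (log n)^5)

Here log_2 2 = 1 and f(n) = 7 · n · (log n)^4 = Θ(n^(log_2 2) · (log n)^4). This is the extended Case 2 of the master theorem (f matches the critical exponent up to log factors), giving T(n) = Θ(n^(log_2 2) · (log n)^(4+1)) = Θ(n · (log n)^5).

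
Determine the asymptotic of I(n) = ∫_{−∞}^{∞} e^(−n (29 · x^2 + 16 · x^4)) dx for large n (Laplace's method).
I(n) ~ sqrt(π/(29n))

φ(x) = 29 · x^2 + 16 · x^4 has its unique global minimum at x* = 0 (since φ'(x) = 58x + 64x^3 = 0 only at x = 0 for real x with both coefficients positive, and φ → ∞ as |x| → ∞). At x* = 0, φ(0) = 0 and φ''(0) = 58. Laplace's method then gives
  I(n) ~ sqrt(2π / (n · φ''(0))) · e^(−n φ(0)) = sqrt(2π / (58n)) = sqrt(π/(29n)).
The 16 · x^4 term contributes only at subleading order (an O(1/n) relative correction).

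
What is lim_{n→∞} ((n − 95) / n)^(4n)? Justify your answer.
lim = e^(−380)

Rewrite as (1 − 95/n)^(4n). By the standard limit (1 + x/n)^n → e^x, we have (1 − 95/n)^n → e^(−95), and raising to the 4th power gives e^(−380).
More precisely, ln[(1 − 95/n)^(4n)] = 4n · ln(1 − 95/n) = 4n · (-95/n + O(1/n^2)) = -380 + O(1/n) → -380.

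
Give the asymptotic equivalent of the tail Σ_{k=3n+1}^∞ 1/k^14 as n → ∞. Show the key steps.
Σ_{k>3n} 1/k^14 ~ 1/(13 · (3n)^13)

Compare to the integral: ∫_{3n}^∞ x^(−14) dx = [−x^(−13)/13]_{3n}^∞ = 1/((14−1)·(3n)^13). Euler-Maclaurin then gives
  Σ_{k>3n} 1/k^14 = ∫_{3n}^∞ dx/x^14 − 1/(2·(3n)^14) + O(1/(3n)^15).
(Equivalently this is ζ(14) − Σ_{k≤3n} 1/k^14.)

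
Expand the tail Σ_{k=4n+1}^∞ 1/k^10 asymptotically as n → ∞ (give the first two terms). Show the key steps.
Σ_{k>4n} 1/k^10 = 1/(9 · (4n)^9) − 1/(2 · (4n)^10) + O(1/(4n)^11)

Compare to the integral: ∫_{4n}^∞ x^(−10) dx = [−x^(−9)/9]_{4n}^∞ = 1/((10−1)·(4n)^9). The Euler-Maclaurin correction adds −f(4n)/2 = −1/(2·(4n)^10). Euler-Maclaurin then gives
  Σ_{k>4n} 1/k^10 = ∫_{4n}^∞ dx/x^10 − 1/(2·(4n)^10) + O(1/(4n)^11).
(Equivalently this is ζ(10) − Σ_{k≤4n} 1/k^10.)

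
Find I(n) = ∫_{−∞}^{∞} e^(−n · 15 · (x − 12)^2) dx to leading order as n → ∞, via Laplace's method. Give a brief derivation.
I(n) = sqrt(π/(15n))

Here φ(x) = 15 · (x − 12)^2 has its unique minimum at x* = 12 with φ(x*) = 0 and φ''(x*) = 30. Laplace's method gives
  I(n) ~ e^(−n φ(x*)) · sqrt(2π / (n · φ''(x*))) = sqrt(2π / (30n)) = sqrt(π/(15n)).
This is exact: substituting u = (x − 12)·sqrt(15n) gives I(n) = (1/sqrt(15n)) ∫_{−∞}^{∞} e^(−u^2) du = sqrt(π/(15n)).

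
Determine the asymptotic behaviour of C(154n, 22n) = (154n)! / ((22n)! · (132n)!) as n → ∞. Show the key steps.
C(154n, 22n) ~ (823543/46656)^(22n) · sqrt(7/(12π·22n))

Write N = 22n. Apply Stirling to each factorial:
  (7N)! ~ sqrt(2π·7N) · (7N/e)^(7N),
  N! ~ sqrt(2π N) · (N/e)^N,
  (6N)! ~ sqrt(2π·6N) · (6N/e)^(6N).
The exponential factors combine to (7N)^(7N) / (N^N · (6N)^(6N)) = 7^(7N)/6^(6N) = (7^7/6^6)^N = (823543/46656)^N.
The square-root prefactors combine to sqrt(2π·7N) / (sqrt(2π N)·sqrt(2π·6N)) = sqrt(7 / (2π·6·N)) = sqrt(7/(12π·22n)).
Substituting N = 22n: C(154n, 22n) ~ (823543/46656)^(22n) · sqrt(7/(12π·22n)).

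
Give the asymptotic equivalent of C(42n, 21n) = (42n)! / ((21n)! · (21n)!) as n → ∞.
C(42n, 21n) ~ (4)^(21n) · sqrt(1/(π·21n))

Write N = 21n. Apply Stirling to each factorial:
  (2N)! ~ sqrt(2π·2N) · (2N/e)^(2N),
  N! ~ sqrt(2π N) · (N/e)^N,
  (1N)! ~ sqrt(2π·1N) · (1N/e)^(1N).
The exponential factors combine to (2N)^(2N) / (N^N · (1N)^(1N)) = 2^(2N)/1^(1N) = (2^2/1^1)^N = (4)^N.
The square-root prefactors combine to sqrt(2π·2N) / (sqrt(2π N)·sqrt(2π·1N)) = sqrt(2 / (2π·1·N)) = sqrt(1/(π·21n)).
Substituting N = 21n: C(42n, 21n) ~ (4)^(21n) · sqrt(1/(π·21n)).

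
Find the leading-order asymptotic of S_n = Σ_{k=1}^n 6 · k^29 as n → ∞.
S_n ~ n^30 / 5

By integral comparison (Euler-Maclaurin), Σ_{k=1}^n 6 · k^29 = 6 · ∫_0^n x^29 dx + O(n^29) = 6 · n^30/30 = n^30 / 5 + O(n^29). (Equivalently, Faulhaber's formula gives the same leading term.)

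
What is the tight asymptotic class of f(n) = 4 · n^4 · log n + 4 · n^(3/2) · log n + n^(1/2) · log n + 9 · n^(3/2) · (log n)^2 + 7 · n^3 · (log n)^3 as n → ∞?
f(n) ∈ Θ(n^4 · log n)

Compare the terms by growth order. For large n, n^a · (log n)^b dominates n^a' · (log n)^b' iff a > a', or (a = a' and b > b'). Ranking the 5 terms shows the dominant one is 4 · n^4 · log n. Hence f(n) ∈ Θ(n^4 · log n).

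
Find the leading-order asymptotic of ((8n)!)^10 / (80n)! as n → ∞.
((8n)!)^10/(80n)! ~ ((2π·8n)^(9/2) / sqrt(10)) · 10^(−10·8n)  →  0

Write N = 8n. Stirling: N! ~ sqrt(2π N)(N/e)^N and (10N)! ~ sqrt(2π·10N)·(10N/e)^(10N).
  (N!)^10/(10N)! ~ (2π N)^(10/2) (N/e)^(10N) / [sqrt(2π·10N) (10N/e)^(10N)]
     = (2π N)^(10/2) / sqrt(2π·10N) · (N/(10N))^(10N)
     = (2π N)^((10−1)/2) / sqrt(10) · 10^(−10N).
Since 10^10 > 1, the factor 10^(−10N) decays exponentially, so the ratio → 0. Substituting N = 8n gives the stated form.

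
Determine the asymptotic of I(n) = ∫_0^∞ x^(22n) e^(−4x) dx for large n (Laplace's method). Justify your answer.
I(n) ~ (sqrt(2π·22n) / 4) · (22n/(4e))^(22n)

Write the integrand as exp(22n ln x − 4x) and set f(x) = 22n ln x − 4x. Then f'(x) = 22n/x − 4 = 0 at x* = 22n/4, and f''(x*) = −22n/x*^2 = −4^2/(22n). Laplace's method (interior maximum) gives
  I(n) ~ e^(f(x*)) · sqrt(2π / |f''(x*)|)
        = exp(22n ln(22n/4) − 22n) · sqrt(2π · 22n / 4^2)
        = (22n/4)^(22n) e^(−22n) · sqrt(2π·22n) / 4
        = (sqrt(2π·22n) / 4) · (22n/(4e))^(22n).
This matches Γ(22n+1)/4^(22n+1) with Stirling applied to Γ.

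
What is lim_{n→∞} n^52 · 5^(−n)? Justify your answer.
lim = 0

Exponentials with base > 1 dominate every fixed polynomial: for any fixed c, n^c / 5^n → 0 as n → ∞ (e.g. by the ratio test, or by writing 5^n = e^(n ln 5) and noting e^(n ln 5) / n^c → ∞). Hence n^52 · 5^(−n) = n^52 / 5^n → 0.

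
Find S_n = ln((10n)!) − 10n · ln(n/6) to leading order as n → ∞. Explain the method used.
S_n ~ 10n · (ln 60 − 1) + O(ln n)

Stirling: ln((10n)!) = 10n ln(10n) − 10n + O(ln n).
  S_n = 10n ln(10n) − 10n − 10n ln(n/6) + O(ln n)
      = 10n ln(10n) − 10n ln n + 10n ln 6 − 10n + O(ln n)
      = 10n ln 10 + 10n ln 6 − 10n + O(ln n)
      = 10n (ln 60 − 1) + O(ln n).
Numerically ln(60) − 1 ≈ 3.0943.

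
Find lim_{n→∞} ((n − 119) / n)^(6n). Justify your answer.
lim = e^(−714)

Rewrite as (1 − 119/n)^(6n). By the standard limit (1 + x/n)^n → e^x, we have (1 − 119/n)^n → e^(−119), and raising to the 6th power gives e^(−714).
More precisely, ln[(1 − 119/n)^(6n)] = 6n · ln(1 − 119/n) = 6n · (-119/n + O(1/n^2)) = -714 + O(1/n) → -714.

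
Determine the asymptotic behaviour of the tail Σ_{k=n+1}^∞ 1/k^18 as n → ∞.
Σ_{k>n} 1/k^18 ~ 1/(17 · n^17)

Compare to the integral: ∫_{n}^∞ x^(−18) dx = [−x^(−17)/17]_{n}^∞ = 1/((18−1)·n^17). Euler-Maclaurin then gives
  Σ_{k>n} 1/k^18 = ∫_{n}^∞ dx/x^18 − 1/(2·n^18) + O(1/n^19).
(Equivalently this is ζ(18) − Σ_{k≤n} 1/k^18.)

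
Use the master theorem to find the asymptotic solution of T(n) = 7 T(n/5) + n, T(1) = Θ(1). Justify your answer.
T(n) = Θ(n^(log_5 7))

Master theorem: compare f(n) = n to n^(log_5 7) where log_5 7 ≈ 1.209. Since 1 < log_5 7, we have f(n) = O(n^(log_5 7 − ε)) for some ε > 0 — Case 1. Hence T(n) = Θ(n^(log_5 7)).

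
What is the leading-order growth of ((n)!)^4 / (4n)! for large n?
((n)!)^4/(4n)! ~ ((2π·n)^(3/2) / 2) · 4^(−4·n)  →  0

Write N = n. Stirling: N! ~ sqrt(2π N)(N/e)^N and (4N)! ~ sqrt(2π·4N)·(4N/e)^(4N).
  (N!)^4/(4N)! ~ (2π N)^(4/2) (N/e)^(4N) / [sqrt(2π·4N) (4N/e)^(4N)]
     = (2π N)^(4/2) / sqrt(2π·4N) · (N/(4N))^(4N)
     = (2π N)^((4−1)/2) / 2 · 4^(−4N).
Since 4^4 > 1, the factor 4^(−4N) decays exponentially, so the ratio → 0. Substituting N = n gives the stated form.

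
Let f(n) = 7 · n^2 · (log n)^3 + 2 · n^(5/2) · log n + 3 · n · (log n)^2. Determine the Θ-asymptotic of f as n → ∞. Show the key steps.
f(n) ∈ Θ(n^(5/2) · log n)

Compare the terms by growth order. For large n, n^a · (log n)^b dominates n^a' · (log n)^b' iff a > a', or (a = a' and b > b'). Ranking the 3 terms shows the dominant one is 2 · n^(5/2) · log n. Hence f(n) ∈ Θ(n^(5/2) · log n).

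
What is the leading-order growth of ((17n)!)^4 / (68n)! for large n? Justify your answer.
((17n)!)^4/(68n)! ~ ((2π·17n)^(3/2) / 2) · 4^(−4·17n)  →  0

Write N = 17n. Stirling: N! ~ sqrt(2π N)(N/e)^N and (4N)! ~ sqrt(2π·4N)·(4N/e)^(4N).
  (N!)^4/(4N)! ~ (2π N)^(4/2) (N/e)^(4N) / [sqrt(2π·4N) (4N/e)^(4N)]
     = (2π N)^(4/2) / sqrt(2π·4N) · (N/(4N))^(4N)
     = (2π N)^((4−1)/2) / 2 · 4^(−4N).
Since 4^4 > 1, the factor 4^(−4N) decays exponentially, so the ratio → 0. Substituting N = 17n gives the stated form.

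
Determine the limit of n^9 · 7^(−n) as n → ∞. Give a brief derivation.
lim = 0

Exponentials with base > 1 dominate every fixed polynomial: for any fixed c, n^c / 7^n → 0 as n → ∞ (e.g. by the ratio test, or by writing 7^n = e^(n ln 7) and noting e^(n ln 7) / n^c → ∞). Hence n^9 · 7^(−n) = n^9 / 7^n → 0.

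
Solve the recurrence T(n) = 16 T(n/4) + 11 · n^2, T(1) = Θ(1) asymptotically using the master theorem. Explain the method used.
T(n) = Θ(n^2 log n)

log_4 16 = 2, and f(n) = 11 · n^2 = Θ(n^(log_4 16)). This is Case 2 of the master theorem: T(n) = Θ(f(n) · log n) = Θ(n^2 log n).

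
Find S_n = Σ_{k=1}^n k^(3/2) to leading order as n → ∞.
S_n ~ (2/5) · n^(5/2)

Integral comparison: Σ_{k=1}^n k^(3/2) = ∫_0^n x^(3/2) dx + O(n^(3/2)). The integral is n^(1 + 3/2) / (1 + 3/2) = n^((3+2)/2) / ((3+2)/2) = (2/5) · n^(5/2).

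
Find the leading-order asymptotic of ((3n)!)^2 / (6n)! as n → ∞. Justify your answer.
((3n)!)^2/(6n)! ~ ((2π·3n)^(1/2) / sqrt(2)) · 2^(−2·3n)  →  0

Write N = 3n. Stirling: N! ~ sqrt(2π N)(N/e)^N and (2N)! ~ sqrt(2π·2N)·(2N/e)^(2N).
  (N!)^2/(2N)! ~ (2π N)^(2/2) (N/e)^(2N) / [sqrt(2π·2N) (2N/e)^(2N)]
     = (2π N)^(2/2) / sqrt(2π·2N) · (N/(2N))^(2N)
     = (2π N)^((2−1)/2) / sqrt(2) · 2^(−2N).
Since 2^2 > 1, the factor 2^(−2N) decays exponentially, so the ratio → 0. Substituting N = 3n gives the stated form.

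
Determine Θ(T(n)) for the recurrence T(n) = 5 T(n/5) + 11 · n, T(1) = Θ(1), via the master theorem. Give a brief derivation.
T(n) = Θ(n log n)

log_5 5 = 1, and f(n) = 11 · n = Θ(n^(log_5 5)). This is Case 2 of the master theorem: T(n) = Θ(f(n) · log n) = Θ(n log n).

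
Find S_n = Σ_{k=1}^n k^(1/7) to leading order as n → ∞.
S_n ~ (7/8) · n^(8/7)

Integral comparison: Σ_{k=1}^n k^(1/7) = ∫_0^n x^(1/7) dx + O(n^(1/7)). The integral is n^(1 + 1/7) / (1 + 1/7) = n^((1+7)/7) / ((1+7)/7) = (7/8) · n^(8/7).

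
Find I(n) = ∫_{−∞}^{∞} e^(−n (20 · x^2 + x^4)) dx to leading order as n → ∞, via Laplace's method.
I(n) ~ sqrt(π/(20n))

φ(x) = 20 · x^2 + x^4 has its unique global minimum at x* = 0 (since φ'(x) = 40x + 4x^3 = 0 only at x = 0 for real x with both coefficients positive, and φ → ∞ as |x| → ∞). At x* = 0, φ(0) = 0 and φ''(0) = 40. Laplace's method then gives
  I(n) ~ sqrt(2π / (n · φ''(0))) · e^(−n φ(0)) = sqrt(2π / (40n)) = sqrt(π/(20n)).
The x^4 term contributes only at subleading order (an O(1/n) relative correction).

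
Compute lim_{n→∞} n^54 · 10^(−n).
lim = 0

Exponentials with base > 1 dominate every fixed polynomial: for any fixed c, n^c / 10^n → 0 as n → ∞ (e.g. by the ratio test, or by writing 10^n = e^(n ln 10) and noting e^(n ln 10) / n^c → ∞). Hence n^54 · 10^(−n) = n^54 / 10^n → 0.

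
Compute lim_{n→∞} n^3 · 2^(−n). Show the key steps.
lim = 0

Exponentials with base > 1 dominate every fixed polynomial: for any fixed c, n^c / 2^n → 0 as n → ∞ (e.g. by the ratio test, or by writing 2^n = e^(n ln 2) and noting e^(n ln 2) / n^c → ∞). Hence n^3 · 2^(−n) = n^3 / 2^n → 0.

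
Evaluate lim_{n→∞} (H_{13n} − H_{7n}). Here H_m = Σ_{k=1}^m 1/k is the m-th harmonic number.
lim = ln(13/7)

Euler-Maclaurin gives H_m = ln m + γ + 1/(2m) + O(1/m^2). The γ and O(1/m) terms cancel in the difference:
  H_{13n} − H_{7n} = ln(13n) − ln(7n) + O(1/n) = ln(13/7) + O(1/n).
Hence the limit is ln(13/7).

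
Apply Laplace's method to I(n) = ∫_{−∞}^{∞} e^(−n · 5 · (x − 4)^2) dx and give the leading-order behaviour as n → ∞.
I(n) = sqrt(π/(5n))

Here φ(x) = 5 · (x − 4)^2 has its unique minimum at x* = 4 with φ(x*) = 0 and φ''(x*) = 10. Laplace's method gives
  I(n) ~ e^(−n φ(x*)) · sqrt(2π / (n · φ''(x*))) = sqrt(2π / (10n)) = sqrt(π/(5n)).
This is exact: substituting u = (x − 4)·sqrt(5n) gives I(n) = (1/sqrt(5n)) ∫_{−∞}^{∞} e^(−u^2) du = sqrt(π/(5n)).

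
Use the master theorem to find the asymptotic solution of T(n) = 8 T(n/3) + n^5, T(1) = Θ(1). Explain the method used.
T(n) = Θ(n^5)

log_3 8 ≈ 1.893. f(n) = n^5 dominates n^(log_3 8) since 5 > 1.893, and the regularity condition a·f(n/b) = 8·(n/3)^5 = (8/243)·n^5 ≤ c·f(n) holds with c = 8/243 ≈ 0.0329 < 1. So this is Case 3: T(n) = Θ(f(n)) = Θ(n^5).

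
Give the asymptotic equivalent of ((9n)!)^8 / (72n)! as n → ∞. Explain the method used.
((9n)!)^8/(72n)! ~ ((2π·9n)^(7/2) / sqrt(8)) · 8^(−8·9n)  →  0

Write N = 9n. Stirling: N! ~ sqrt(2π N)(N/e)^N and (8N)! ~ sqrt(2π·8N)·(8N/e)^(8N).
  (N!)^8/(8N)! ~ (2π N)^(8/2) (N/e)^(8N) / [sqrt(2π·8N) (8N/e)^(8N)]
     = (2π N)^(8/2) / sqrt(2π·8N) · (N/(8N))^(8N)
     = (2π N)^((8−1)/2) / sqrt(8) · 8^(−8N).
Since 8^8 > 1, the factor 8^(−8N) decays exponentially, so the ratio → 0. Substituting N = 9n gives the stated form.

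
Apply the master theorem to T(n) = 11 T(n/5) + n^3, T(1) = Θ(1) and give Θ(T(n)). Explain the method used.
T(n) = Θ(n^3)

log_5 11 ≈ 1.490. f(n) = n^3 dominates n^(log_5 11) since 3 > 1.490, and the regularity condition a·f(n/b) = 11·(n/5)^3 = (11/125)·n^3 ≤ c·f(n) holds with c = 11/125 ≈ 0.088 < 1. So this is Case 3: T(n) = Θ(f(n)) = Θ(n^3).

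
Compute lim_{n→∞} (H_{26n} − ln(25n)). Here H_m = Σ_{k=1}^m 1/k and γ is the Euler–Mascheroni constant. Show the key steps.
lim = ln(26/25) + γ

By Euler-Maclaurin, H_m = ln m + γ + O(1/m). So
  H_{26n} − ln(25n) = ln(26n) + γ − ln(25n) + O(1/n)
                       = ln(26/25) + γ + O(1/n).
Hence the limit is ln(26/25) + γ.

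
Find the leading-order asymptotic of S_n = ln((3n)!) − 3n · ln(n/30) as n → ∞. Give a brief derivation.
S_n ~ 3n · (ln 90 − 1) + O(ln n)

Stirling: ln((3n)!) = 3n ln(3n) − 3n + O(ln n).
  S_n = 3n ln(3n) − 3n − 3n ln(n/30) + O(ln n)
      = 3n ln(3n) − 3n ln n + 3n ln 30 − 3n + O(ln n)
      = 3n ln 3 + 3n ln 30 − 3n + O(ln n)
      = 3n (ln 90 − 1) + O(ln n).
Numerically ln(90) − 1 ≈ 3.4998.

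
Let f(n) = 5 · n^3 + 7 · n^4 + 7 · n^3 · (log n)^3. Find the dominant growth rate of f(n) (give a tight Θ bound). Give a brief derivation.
f(n) ∈ Θ(n^4)

Compare the terms by growth order. For large n, n^a · (log n)^b dominates n^a' · (log n)^b' iff a > a', or (a = a' and b > b'). Ranking the 3 terms shows the dominant one is 7 · n^4. Hence f(n) ∈ Θ(n^4).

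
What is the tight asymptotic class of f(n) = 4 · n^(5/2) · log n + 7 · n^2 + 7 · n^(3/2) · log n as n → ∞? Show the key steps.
f(n) ∈ Θ(n^(5/2) · log n)

Compare the terms by growth order. For large n, n^a · (log n)^b dominates n^a' · (log n)^b' iff a > a', or (a = a' and b > b'). Ranking the 3 terms shows the dominant one is 4 · n^(5/2) · log n. Hence f(n) ∈ Θ(n^(5/2) · log n).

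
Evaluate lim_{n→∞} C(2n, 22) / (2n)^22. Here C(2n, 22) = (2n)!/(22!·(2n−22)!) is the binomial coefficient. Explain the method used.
lim = 1/22! = 1/1124000727777607680000

With N = 2n → ∞: C(N, 22) / N^22 = [N(N−1)…(N−21)] / (22! · N^22) = (1/22!) · 1 · (1 − 1/(2n)) · … · (1 − 21/(2n)). Each factor → 1 as N → ∞, so the limit is 1/22! = 1/1124000727777607680000.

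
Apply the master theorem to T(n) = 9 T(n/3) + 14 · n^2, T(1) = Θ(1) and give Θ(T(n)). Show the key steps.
T(n) = Θ(n^2 log n)

log_3 9 = 2, and f(n) = 14 · n^2 = Θ(n^(log_3 9)). This is Case 2 of the master theorem: T(n) = Θ(f(n) · log n) = Θ(n^2 log n).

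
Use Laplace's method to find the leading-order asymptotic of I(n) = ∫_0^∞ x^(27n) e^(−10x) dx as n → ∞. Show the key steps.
I(n) ~ (sqrt(2π·27n) / 10) · (27n/(10e))^(27n)

Write the integrand as exp(27n ln x − 10x) and set f(x) = 27n ln x − 10x. Then f'(x) = 27n/x − 10 = 0 at x* = 27n/10, and f''(x*) = −27n/x*^2 = −10^2/(27n). Laplace's method (interior maximum) gives
  I(n) ~ e^(f(x*)) · sqrt(2π / |f''(x*)|)
        = exp(27n ln(27n/10) − 27n) · sqrt(2π · 27n / 10^2)
        = (27n/10)^(27n) e^(−27n) · sqrt(2π·27n) / 10
        = (sqrt(2π·27n) / 10) · (27n/(10e))^(27n).
This matches Γ(27n+1)/10^(27n+1) with Stirling applied to Γ.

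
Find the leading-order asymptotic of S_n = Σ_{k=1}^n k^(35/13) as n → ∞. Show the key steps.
S_n ~ (13/48) · n^(48/13)

Integral comparison: Σ_{k=1}^n k^(35/13) = ∫_0^n x^(35/13) dx + O(n^(35/13)). The integral is n^(1 + 35/13) / (1 + 35/13) = n^((35+13)/13) / ((35+13)/13) = (13/48) · n^(48/13).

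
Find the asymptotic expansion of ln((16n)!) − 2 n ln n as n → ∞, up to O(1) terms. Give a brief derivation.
ln((16n)!) − 2 n ln n = 14 n ln n + 16(ln 16 − 1) n + (1/2) ln(2π·16n) + O(1/n)

Stirling: ln((16n)!) = 16n ln(16n) − 16n + (1/2) ln(2π·16n) + O(1/n).
Expand 16n ln(16n) = 16n (ln n + ln 16) = 16n ln n + 16n ln 16.
Subtract 2n ln n: leading term is (16 − 2) n ln n = 14 n ln n. The next term is 16n ln 16 − 16n = 16(ln 16 − 1) n. Then the (1/2) ln(2π·16n) correction.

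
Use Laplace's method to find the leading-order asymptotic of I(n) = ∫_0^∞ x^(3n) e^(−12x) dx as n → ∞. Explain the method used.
I(n) ~ (sqrt(2π·3n) / 12) · (3n/(12e))^(3n)

Write the integrand as exp(3n ln x − 12x) and set f(x) = 3n ln x − 12x. Then f'(x) = 3n/x − 12 = 0 at x* = 3n/12, and f''(x*) = −3n/x*^2 = −12^2/(3n). Laplace's method (interior maximum) gives
  I(n) ~ e^(f(x*)) · sqrt(2π / |f''(x*)|)
        = exp(3n ln(3n/12) − 3n) · sqrt(2π · 3n / 12^2)
        = (3n/12)^(3n) e^(−3n) · sqrt(2π·3n) / 12
        = (sqrt(2π·3n) / 12) · (3n/(12e))^(3n).
This matches Γ(3n+1)/12^(3n+1) with Stirling applied to Γ.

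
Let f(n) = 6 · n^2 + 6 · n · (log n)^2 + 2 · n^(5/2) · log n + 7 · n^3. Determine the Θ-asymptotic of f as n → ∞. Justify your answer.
f(n) ∈ Θ(n^3)

Compare the terms by growth order. For large n, n^a · (log n)^b dominates n^a' · (log n)^b' iff a > a', or (a = a' and b > b'). Ranking the 4 terms shows the dominant one is 7 · n^3. Hence f(n) ∈ Θ(n^3).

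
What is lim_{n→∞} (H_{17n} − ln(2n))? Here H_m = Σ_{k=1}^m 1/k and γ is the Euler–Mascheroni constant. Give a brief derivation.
lim = ln(17/2) + γ

By Euler-Maclaurin, H_m = ln m + γ + O(1/m). So
  H_{17n} − ln(2n) = ln(17n) + γ − ln(2n) + O(1/n)
                       = ln(17/2) + γ + O(1/n).
Hence the limit is ln(17/2) + γ.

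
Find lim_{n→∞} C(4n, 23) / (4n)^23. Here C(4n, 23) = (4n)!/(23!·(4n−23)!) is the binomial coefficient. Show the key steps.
lim = 1/23! = 1/25852016738884976640000

With N = 4n → ∞: C(N, 23) / N^23 = [N(N−1)…(N−22)] / (23! · N^23) = (1/23!) · 1 · (1 − 1/(4n)) · … · (1 − 22/(4n)). Each factor → 1 as N → ∞, so the limit is 1/23! = 1/25852016738884976640000.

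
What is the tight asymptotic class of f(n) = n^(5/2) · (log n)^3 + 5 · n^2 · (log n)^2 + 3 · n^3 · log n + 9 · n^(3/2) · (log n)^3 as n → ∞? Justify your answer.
f(n) ∈ Θ(n^3 · log n)

Compare the terms by growth order. For large n, n^a · (log n)^b dominates n^a' · (log n)^b' iff a > a', or (a = a' and b > b'). Ranking the 4 terms shows the dominant one is 3 · n^3 · log n. Hence f(n) ∈ Θ(n^3 · log n).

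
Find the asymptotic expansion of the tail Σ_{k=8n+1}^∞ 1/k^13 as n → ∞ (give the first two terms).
Σ_{k>8n} 1/k^13 = 1/(12 · (8n)^12) − 1/(2 · (8n)^13) + O(1/(8n)^14)

Compare to the integral: ∫_{8n}^∞ x^(−13) dx = [−x^(−12)/12]_{8n}^∞ = 1/((13−1)·(8n)^12). The Euler-Maclaurin correction adds −f(8n)/2 = −1/(2·(8n)^13). Euler-Maclaurin then gives
  Σ_{k>8n} 1/k^13 = ∫_{8n}^∞ dx/x^13 − 1/(2·(8n)^13) + O(1/(8n)^14).
(Equivalently this is ζ(13) − Σ_{k≤8n} 1/k^13.)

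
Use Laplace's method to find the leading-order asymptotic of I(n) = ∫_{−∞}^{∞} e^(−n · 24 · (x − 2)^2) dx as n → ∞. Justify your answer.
I(n) = sqrt(π/(24n))

Here φ(x) = 24 · (x − 2)^2 has its unique minimum at x* = 2 with φ(x*) = 0 and φ''(x*) = 48. Laplace's method gives
  I(n) ~ e^(−n φ(x*)) · sqrt(2π / (n · φ''(x*))) = sqrt(2π / (48n)) = sqrt(π/(24n)).
This is exact: substituting u = (x − 2)·sqrt(24n) gives I(n) = (1/sqrt(24n)) ∫_{−∞}^{∞} e^(−u^2) du = sqrt(π/(24n)).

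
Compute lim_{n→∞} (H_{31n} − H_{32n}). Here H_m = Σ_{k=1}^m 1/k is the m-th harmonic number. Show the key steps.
lim = ln(31/32)

Euler-Maclaurin gives H_m = ln m + γ + 1/(2m) + O(1/m^2). The γ and O(1/m) terms cancel in the difference:
  H_{31n} − H_{32n} = ln(31n) − ln(32n) + O(1/n) = ln(31/32) + O(1/n).
Hence the limit is ln(31/32).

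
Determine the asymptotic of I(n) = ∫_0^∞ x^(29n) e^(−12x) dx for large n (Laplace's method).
I(n) ~ (sqrt(2π·29n) / 12) · (29n/(12e))^(29n)

Write the integrand as exp(29n ln x − 12x) and set f(x) = 29n ln x − 12x. Then f'(x) = 29n/x − 12 = 0 at x* = 29n/12, and f''(x*) = −29n/x*^2 = −12^2/(29n). Laplace's method (interior maximum) gives
  I(n) ~ e^(f(x*)) · sqrt(2π / |f''(x*)|)
        = exp(29n ln(29n/12) − 29n) · sqrt(2π · 29n / 12^2)
        = (29n/12)^(29n) e^(−29n) · sqrt(2π·29n) / 12
        = (sqrt(2π·29n) / 12) · (29n/(12e))^(29n).
This matches Γ(29n+1)/12^(29n+1) with Stirling applied to Γ.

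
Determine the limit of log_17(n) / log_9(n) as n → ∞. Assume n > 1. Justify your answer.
lim = ln(9) / ln(17) = log_17(9)

Change of base: log_17(n) = ln n / ln 17 and log_9(n) = ln n / ln 9. The ratio is (ln n / ln 17) · (ln 9 / ln n) = ln 9 / ln 17, a constant independent of n. So the limit is ln 9 / ln 17 = log_17(9).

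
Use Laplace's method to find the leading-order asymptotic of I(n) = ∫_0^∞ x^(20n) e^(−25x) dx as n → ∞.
I(n) ~ (sqrt(2π·20n) / 25) · (20n/(25e))^(20n)

Write the integrand as exp(20n ln x − 25x) and set f(x) = 20n ln x − 25x. Then f'(x) = 20n/x − 25 = 0 at x* = 20n/25, and f''(x*) = −20n/x*^2 = −25^2/(20n). Laplace's method (interior maximum) gives
  I(n) ~ e^(f(x*)) · sqrt(2π / |f''(x*)|)
        = exp(20n ln(20n/25) − 20n) · sqrt(2π · 20n / 25^2)
        = (20n/25)^(20n) e^(−20n) · sqrt(2π·20n) / 25
        = (sqrt(2π·20n) / 25) · (20n/(25e))^(20n).
This matches Γ(20n+1)/25^(20n+1) with Stirling applied to Γ.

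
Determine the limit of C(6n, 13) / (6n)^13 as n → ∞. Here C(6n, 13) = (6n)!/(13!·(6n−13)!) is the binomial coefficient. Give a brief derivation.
lim = 1/13! = 1/6227020800

With N = 6n → ∞: C(N, 13) / N^13 = [N(N−1)…(N−12)] / (13! · N^13) = (1/13!) · 1 · (1 − 1/(6n)) · … · (1 − 12/(6n)). Each factor → 1 as N → ∞, so the limit is 1/13! = 1/6227020800.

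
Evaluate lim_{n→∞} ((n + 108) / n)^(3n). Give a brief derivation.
lim = e^324

Rewrite as (1 + 108/n)^(3n). By the standard limit (1 + x/n)^n → e^x, we have (1 + 108/n)^n → e^108, and raising to the 3rd power gives e^324.
More precisely, ln[(1 + 108/n)^(3n)] = 3n · ln(1 + 108/n) = 3n · (108/n + O(1/n^2)) = 324 + O(1/n) → 324.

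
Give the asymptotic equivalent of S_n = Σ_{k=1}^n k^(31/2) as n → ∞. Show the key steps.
S_n ~ (2/33) · n^(33/2)

Integral comparison: Σ_{k=1}^n k^(31/2) = ∫_0^n x^(31/2) dx + O(n^(31/2)). The integral is n^(1 + 31/2) / (1 + 31/2) = n^((31+2)/2) / ((31+2)/2) = (2/33) · n^(33/2).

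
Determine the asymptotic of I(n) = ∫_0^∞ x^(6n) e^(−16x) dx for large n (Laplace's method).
I(n) ~ (sqrt(2π·6n) / 16) · (6n/(16e))^(6n)

Write the integrand as exp(6n ln x − 16x) and set f(x) = 6n ln x − 16x. Then f'(x) = 6n/x − 16 = 0 at x* = 6n/16, and f''(x*) = −6n/x*^2 = −16^2/(6n). Laplace's method (interior maximum) gives
  I(n) ~ e^(f(x*)) · sqrt(2π / |f''(x*)|)
        = exp(6n ln(6n/16) − 6n) · sqrt(2π · 6n / 16^2)
        = (6n/16)^(6n) e^(−6n) · sqrt(2π·6n) / 16
        = (sqrt(2π·6n) / 16) · (6n/(16e))^(6n).
This matches Γ(6n+1)/16^(6n+1) with Stirling applied to Γ.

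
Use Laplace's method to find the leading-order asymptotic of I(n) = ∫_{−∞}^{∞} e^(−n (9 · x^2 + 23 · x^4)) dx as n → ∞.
I(n) ~ sqrt(π/(9n))

φ(x) = 9 · x^2 + 23 · x^4 has its unique global minimum at x* = 0 (since φ'(x) = 18x + 92x^3 = 0 only at x = 0 for real x with both coefficients positive, and φ → ∞ as |x| → ∞). At x* = 0, φ(0) = 0 and φ''(0) = 18. Laplace's method then gives
  I(n) ~ sqrt(2π / (n · φ''(0))) · e^(−n φ(0)) = sqrt(2π / (18n)) = sqrt(π/(9n)).
The 23 · x^4 term contributes only at subleading order (an O(1/n) relative correction).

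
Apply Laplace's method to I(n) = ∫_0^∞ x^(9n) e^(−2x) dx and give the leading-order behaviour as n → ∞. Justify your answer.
I(n) ~ (sqrt(2π·9n) / 2) · (9n/(2e))^(9n)

Write the integrand as exp(9n ln x − 2x) and set f(x) = 9n ln x − 2x. Then f'(x) = 9n/x − 2 = 0 at x* = 9n/2, and f''(x*) = −9n/x*^2 = −2^2/(9n). Laplace's method (interior maximum) gives
  I(n) ~ e^(f(x*)) · sqrt(2π / |f''(x*)|)
        = exp(9n ln(9n/2) − 9n) · sqrt(2π · 9n / 2^2)
        = (9n/2)^(9n) e^(−9n) · sqrt(2π·9n) / 2
        = (sqrt(2π·9n) / 2) · (9n/(2e))^(9n).
This matches Γ(9n+1)/2^(9n+1) with Stirling applied to Γ.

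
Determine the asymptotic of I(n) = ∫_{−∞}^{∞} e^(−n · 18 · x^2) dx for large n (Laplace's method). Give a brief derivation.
I(n) = sqrt(π/(18n))

Here φ(x) = 18 · x^2 has its unique minimum at x* = 0 with φ(x*) = 0 and φ''(x*) = 36. Laplace's method gives
  I(n) ~ e^(−n φ(x*)) · sqrt(2π / (n · φ''(x*))) = sqrt(2π / (36n)) = sqrt(π/(18n)).
This is exact: substituting u = (x − 0)·sqrt(18n) gives I(n) = (1/sqrt(18n)) ∫_{−∞}^{∞} e^(−u^2) du = sqrt(π/(18n)).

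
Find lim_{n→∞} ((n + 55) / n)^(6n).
lim = e^330

Rewrite as (1 + 55/n)^(6n). By the standard limit (1 + x/n)^n → e^x, we have (1 + 55/n)^n → e^55, and raising to the 6th power gives e^330.
More precisely, ln[(1 + 55/n)^(6n)] = 6n · ln(1 + 55/n) = 6n · (55/n + O(1/n^2)) = 330 + O(1/n) → 330.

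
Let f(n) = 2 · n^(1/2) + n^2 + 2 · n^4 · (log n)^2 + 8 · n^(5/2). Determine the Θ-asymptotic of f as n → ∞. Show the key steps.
f(n) ∈ Θ(n^4 · (log n)^2)

Compare the terms by growth order. For large n, n^a · (log n)^b dominates n^a' · (log n)^b' iff a > a', or (a = a' and b > b'). Ranking the 4 terms shows the dominant one is 2 · n^4 · (log n)^2. Hence f(n) ∈ Θ(n^4 · (log n)^2).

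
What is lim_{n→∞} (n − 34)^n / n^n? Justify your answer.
lim = e^(−34)

Rewrite as (1 − 34/n)^(n). By the standard limit (1 + x/n)^n → e^x, we have (1 − 34/n)^n → e^(−34), and raising to the 1st power gives e^(−34).
More precisely, ln[(1 − 34/n)^(n)] = n · ln(1 − 34/n) = n · (-34/n + O(1/n^2)) = -34 + O(1/n) → -34.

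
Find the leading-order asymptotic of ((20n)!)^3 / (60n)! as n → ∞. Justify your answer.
((20n)!)^3/(60n)! ~ ((2π·20n)^(2/2) / sqrt(3)) · 3^(−3·20n)  →  0

Write N = 20n. Stirling: N! ~ sqrt(2π N)(N/e)^N and (3N)! ~ sqrt(2π·3N)·(3N/e)^(3N).
  (N!)^3/(3N)! ~ (2π N)^(3/2) (N/e)^(3N) / [sqrt(2π·3N) (3N/e)^(3N)]
     = (2π N)^(3/2) / sqrt(2π·3N) · (N/(3N))^(3N)
     = (2π N)^((3−1)/2) / sqrt(3) · 3^(−3N).
Since 3^3 > 1, the factor 3^(−3N) decays exponentially, so the ratio → 0. Substituting N = 20n gives the stated form.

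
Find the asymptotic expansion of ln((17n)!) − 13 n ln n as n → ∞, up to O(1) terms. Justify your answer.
ln((17n)!) − 13 n ln n = 4 n ln n + 17(ln 17 − 1) n + (1/2) ln(2π·17n) + O(1/n)

Stirling: ln((17n)!) = 17n ln(17n) − 17n + (1/2) ln(2π·17n) + O(1/n).
Expand 17n ln(17n) = 17n (ln n + ln 17) = 17n ln n + 17n ln 17.
Subtract 13n ln n: leading term is (17 − 13) n ln n = 4 n ln n. The next term is 17n ln 17 − 17n = 17(ln 17 − 1) n. Then the (1/2) ln(2π·17n) correction.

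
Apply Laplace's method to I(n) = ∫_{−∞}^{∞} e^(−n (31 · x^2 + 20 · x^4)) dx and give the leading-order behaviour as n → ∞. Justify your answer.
I(n) ~ sqrt(π/(31n))

φ(x) = 31 · x^2 + 20 · x^4 has its unique global minimum at x* = 0 (since φ'(x) = 62x + 80x^3 = 0 only at x = 0 for real x with both coefficients positive, and φ → ∞ as |x| → ∞). At x* = 0, φ(0) = 0 and φ''(0) = 62. Laplace's method then gives
  I(n) ~ sqrt(2π / (n · φ''(0))) · e^(−n φ(0)) = sqrt(2π / (62n)) = sqrt(π/(31n)).
The 20 · x^4 term contributes only at subleading order (an O(1/n) relative correction).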